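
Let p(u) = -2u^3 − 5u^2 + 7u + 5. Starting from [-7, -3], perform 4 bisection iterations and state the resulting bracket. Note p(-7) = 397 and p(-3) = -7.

[-3.5, -3.25]

m = -5, p(m) = 95 (+); new bracket [-5, -3]
m = -4, p(m) = 25 (+); new bracket [-4, -3]
m = -3.5, p(m) = 5 (+); new bracket [-3.5, -3]
m = -3.25, p(m) = -1.9062 (−); new bracket [-3.5, -3.25]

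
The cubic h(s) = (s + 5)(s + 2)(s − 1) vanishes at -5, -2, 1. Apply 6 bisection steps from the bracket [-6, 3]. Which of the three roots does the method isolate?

1

midpoint -1.5: h = -4.375 < 0 → [-1.5, 3]
midpoint 0.75: h = -3.953125 < 0 → [0.75, 3]
midpoint 1.875: h = 23.310547 > 0 → [0.75, 1.875]
midpoint 1.3125: h = 6.5344 > 0 → [0.75, 1.3125]
midpoint 1.03125: h = 0.5713 > 0 → [0.75, 1.03125]
midpoint 0.890625: h = -1.8624 < 0 → [0.890625, 1.03125]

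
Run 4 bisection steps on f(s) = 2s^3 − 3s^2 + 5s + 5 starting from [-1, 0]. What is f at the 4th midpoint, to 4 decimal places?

midpoint -0.5: f = 1.5 > 0 → [-1, -0.5]
midpoint -0.75: f = -1.28125 < 0 → [-0.75, -0.5]
midpoint -0.625: f = 0.214844 > 0 → [-0.75, -0.625]
midpoint -0.6875: f = -0.5054 < 0 → [-0.6875, -0.625]

-0.5054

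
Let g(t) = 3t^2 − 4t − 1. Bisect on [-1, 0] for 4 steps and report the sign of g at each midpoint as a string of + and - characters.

t = -0.5 gives g = 1.75, positive; keep [-0.5, 0]
t = -0.25 gives g = 0.1875, positive; keep [-0.25, 0]
t = -0.125 gives g = -0.453125, negative; keep [-0.25, -0.125]
t = -0.1875 gives g = -0.1445, negative; keep [-0.25, -0.1875]

++--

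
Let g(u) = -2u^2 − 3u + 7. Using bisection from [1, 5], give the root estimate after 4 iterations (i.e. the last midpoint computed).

1.25

m = 3, g(m) = -20 (−); new bracket [1, 3]
m = 2, g(m) = -7 (−); new bracket [1, 2]
m = 1.5, g(m) = -2 (−); new bracket [1, 1.5]
m = 1.25, g(m) = 0.125 (+); new bracket [1.25, 1.5]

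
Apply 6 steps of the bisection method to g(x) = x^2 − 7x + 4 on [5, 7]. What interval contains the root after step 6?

[6.34375, 6.375]

x = 6 gives g = -2, negative; keep [6, 7]
x = 6.5 gives g = 0.75, positive; keep [6, 6.5]
x = 6.25 gives g = -0.6875, negative; keep [6.25, 6.5]
x = 6.375 gives g = 0.0156, positive; keep [6.25, 6.375]
x = 6.3125 gives g = -0.3398, negative; keep [6.3125, 6.375]
x = 6.34375 gives g = -0.1631, negative; keep [6.34375, 6.375]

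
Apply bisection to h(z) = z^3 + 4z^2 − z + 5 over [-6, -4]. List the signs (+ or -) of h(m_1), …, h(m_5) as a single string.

h(-5) = -15 < 0, so the root lies in [-5, -4]
h(-4.5) = -0.625 < 0, so the root lies in [-4.5, -4]
h(-4.25) = 4.734375 > 0, so the root lies in [-4.5, -4.25]
h(-4.375) = 2.1973 > 0, so the root lies in [-4.5, -4.375]
h(-4.4375) = 0.8225 > 0, so the root lies in [-4.5, -4.4375]

--+++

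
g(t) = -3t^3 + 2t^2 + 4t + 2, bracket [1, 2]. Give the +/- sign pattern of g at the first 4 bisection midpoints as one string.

+-++

midpoint 1.5: g = 2.375 > 0 → [1.5, 2]
midpoint 1.75: g = -0.953125 < 0 → [1.5, 1.75]
midpoint 1.625: g = 0.908203 > 0 → [1.625, 1.75]
midpoint 1.6875: g = 0.0291 > 0 → [1.6875, 1.75]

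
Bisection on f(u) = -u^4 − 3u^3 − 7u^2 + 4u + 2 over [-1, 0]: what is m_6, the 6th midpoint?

-0.328125

u = -0.5 gives f = -1.4375, negative; keep [-0.5, 0]
u = -0.25 gives f = 0.605469, positive; keep [-0.5, -0.25]
u = -0.375 gives f = -0.345947, negative; keep [-0.375, -0.25]
u = -0.3125 gives f = 0.1484, positive; keep [-0.375, -0.3125]
u = -0.34375 gives f = -0.0943, negative; keep [-0.34375, -0.3125]
u = -0.328125 gives f = 0.0282, positive; keep [-0.34375, -0.328125]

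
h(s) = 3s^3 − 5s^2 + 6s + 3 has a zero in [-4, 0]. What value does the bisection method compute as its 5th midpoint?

-0.375

s = -2 gives h = -53, negative; keep [-2, 0]
s = -1 gives h = -11, negative; keep [-1, 0]
s = -0.5 gives h = -1.625, negative; keep [-0.5, 0]
s = -0.25 gives h = 1.1406, positive; keep [-0.5, -0.25]
s = -0.375 gives h = -0.1113, negative; keep [-0.375, -0.25]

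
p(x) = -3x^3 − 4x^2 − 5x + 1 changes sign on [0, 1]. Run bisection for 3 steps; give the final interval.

[0.125, 0.25]

m = 0.5, p(m) = -2.875 (−); new bracket [0, 0.5]
m = 0.25, p(m) = -0.546875 (−); new bracket [0, 0.25]
m = 0.125, p(m) = 0.306641 (+); new bracket [0.125, 0.25]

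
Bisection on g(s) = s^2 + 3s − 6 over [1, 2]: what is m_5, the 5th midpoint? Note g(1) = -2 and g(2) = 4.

midpoint 1.5: g = 0.75 > 0 → [1, 1.5]
midpoint 1.25: g = -0.6875 < 0 → [1.25, 1.5]
midpoint 1.375: g = 0.015625 > 0 → [1.25, 1.375]
midpoint 1.3125: g = -0.3398 < 0 → [1.3125, 1.375]
midpoint 1.34375: g = -0.1631 < 0 → [1.34375, 1.375]

1.34375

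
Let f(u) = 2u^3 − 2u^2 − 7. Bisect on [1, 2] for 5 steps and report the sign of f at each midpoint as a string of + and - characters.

---+-

f(1.5) = -4.75 < 0, so the root lies in [1.5, 2]
f(1.75) = -2.40625 < 0, so the root lies in [1.75, 2]
f(1.875) = -0.847656 < 0, so the root lies in [1.875, 2]
f(1.9375) = 0.0386 > 0, so the root lies in [1.875, 1.9375]
f(1.90625) = -0.4138 < 0, so the root lies in [1.90625, 1.9375]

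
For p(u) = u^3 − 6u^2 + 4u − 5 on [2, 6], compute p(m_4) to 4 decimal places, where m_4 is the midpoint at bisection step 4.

-4.6719

m = 4, p(m) = -21 (−); new bracket [4, 6]
m = 5, p(m) = -10 (−); new bracket [5, 6]
m = 5.5, p(m) = 1.875 (+); new bracket [5, 5.5]
m = 5.25, p(m) = -4.6719 (−); new bracket [5.25, 5.5]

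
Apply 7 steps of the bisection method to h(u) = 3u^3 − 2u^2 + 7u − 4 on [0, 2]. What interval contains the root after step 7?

[0.578125, 0.59375]

m = 1, h(m) = 4 (+); new bracket [0, 1]
m = 0.5, h(m) = -0.625 (−); new bracket [0.5, 1]
m = 0.75, h(m) = 1.390625 (+); new bracket [0.5, 0.75]
m = 0.625, h(m) = 0.3262 (+); new bracket [0.5, 0.625]
m = 0.5625, h(m) = -0.1614 (−); new bracket [0.5625, 0.625]
m = 0.59375, h(m) = 0.0791 (+); new bracket [0.5625, 0.59375]
m = 0.578125, h(m) = -0.0419 (−); new bracket [0.578125, 0.59375]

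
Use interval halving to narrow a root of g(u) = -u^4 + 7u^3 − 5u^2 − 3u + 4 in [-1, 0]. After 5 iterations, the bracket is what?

midpoint -0.5: g = 3.3125 > 0 → [-1, -0.5]
midpoint -0.75: g = 0.167969 > 0 → [-1, -0.75]
midpoint -0.875: g = -2.47876 < 0 → [-0.875, -0.75]
midpoint -0.8125: g = -1.0537 < 0 → [-0.8125, -0.75]
midpoint -0.78125: g = -0.4184 < 0 → [-0.78125, -0.75]

[-0.78125, -0.75]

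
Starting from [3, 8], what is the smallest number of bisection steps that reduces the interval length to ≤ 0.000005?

20

Width after n steps is 5/2^n. Need 2^n ≥ 5/0.000005 = 1000000.
2^19 = 524288 < 1000000 ≤ 2^20 = 1048576, so n = 20.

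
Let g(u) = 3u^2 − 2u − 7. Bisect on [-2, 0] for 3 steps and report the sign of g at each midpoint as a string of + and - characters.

-++

m = -1, g(m) = -2 (−); new bracket [-2, -1]
m = -1.5, g(m) = 2.75 (+); new bracket [-1.5, -1]
m = -1.25, g(m) = 0.1875 (+); new bracket [-1.25, -1]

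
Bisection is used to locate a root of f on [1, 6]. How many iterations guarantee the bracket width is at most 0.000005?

Width after n steps is 5/2^n. Need 2^n ≥ 5/0.000005 = 1000000.
2^19 = 524288 < 1000000 ≤ 2^20 = 1048576, so n = 20.

20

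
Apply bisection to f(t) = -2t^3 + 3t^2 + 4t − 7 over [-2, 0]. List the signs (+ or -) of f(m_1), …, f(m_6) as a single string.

m = -1, f(m) = -6 (−); new bracket [-2, -1]
m = -1.5, f(m) = 0.5 (+); new bracket [-1.5, -1]
m = -1.25, f(m) = -3.40625 (−); new bracket [-1.5, -1.25]
m = -1.375, f(m) = -1.6289 (−); new bracket [-1.5, -1.375]
m = -1.4375, f(m) = -0.6099 (−); new bracket [-1.5, -1.4375]
m = -1.46875, f(m) = -0.0665 (−); new bracket [-1.5, -1.46875]

-+----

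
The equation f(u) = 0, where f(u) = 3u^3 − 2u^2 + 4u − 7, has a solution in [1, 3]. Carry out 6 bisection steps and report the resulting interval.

[1.1875, 1.21875]

u = 2 gives f = 17, positive; keep [1, 2]
u = 1.5 gives f = 4.625, positive; keep [1, 1.5]
u = 1.25 gives f = 0.734375, positive; keep [1, 1.25]
u = 1.125 gives f = -0.7598, negative; keep [1.125, 1.25]
u = 1.1875 gives f = -0.0466, negative; keep [1.1875, 1.25]
u = 1.21875 gives f = 0.3351, positive; keep [1.1875, 1.21875]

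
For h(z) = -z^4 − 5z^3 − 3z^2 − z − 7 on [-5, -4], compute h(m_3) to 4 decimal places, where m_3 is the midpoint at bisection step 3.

-7.7092

z = -4.5 gives h = -17.6875, negative; keep [-4.5, -4]
z = -4.25 gives h = 0.636719, positive; keep [-4.5, -4.25]
z = -4.375 gives h = -7.709229, negative; keep [-4.375, -4.25]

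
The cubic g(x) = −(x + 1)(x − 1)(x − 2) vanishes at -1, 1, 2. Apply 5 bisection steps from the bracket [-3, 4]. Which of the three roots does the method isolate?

midpoint 0.5: g = -1.125 < 0 → [-3, 0.5]
midpoint -1.25: g = 1.828125 > 0 → [-1.25, 0.5]
midpoint -0.375: g = -2.041016 < 0 → [-1.25, -0.375]
midpoint -0.8125: g = -0.9558 < 0 → [-1.25, -0.8125]
midpoint -1.03125: g = 0.1924 > 0 → [-1.03125, -0.8125]

-1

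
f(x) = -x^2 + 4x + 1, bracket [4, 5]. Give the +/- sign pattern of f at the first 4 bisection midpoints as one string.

--++

x = 4.5 gives f = -1.25, negative; keep [4, 4.5]
x = 4.25 gives f = -0.0625, negative; keep [4, 4.25]
x = 4.125 gives f = 0.484375, positive; keep [4.125, 4.25]
x = 4.1875 gives f = 0.2148, positive; keep [4.1875, 4.25]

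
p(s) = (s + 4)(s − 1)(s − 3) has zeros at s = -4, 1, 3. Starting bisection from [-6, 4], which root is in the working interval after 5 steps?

-4

m = -1, p(m) = 24 (+); new bracket [-6, -1]
m = -3.5, p(m) = 14.625 (+); new bracket [-6, -3.5]
m = -4.75, p(m) = -33.421875 (−); new bracket [-4.75, -3.5]
m = -4.125, p(m) = -4.5645 (−); new bracket [-4.125, -3.5]
m = -3.8125, p(m) = 6.1472 (+); new bracket [-4.125, -3.8125]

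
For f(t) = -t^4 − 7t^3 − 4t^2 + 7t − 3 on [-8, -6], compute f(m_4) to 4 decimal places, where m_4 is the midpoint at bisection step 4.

5.1228

t = -7 gives f = -248, negative; keep [-7, -6]
t = -6.5 gives f = -80.1875, negative; keep [-6.5, -6]
t = -6.25 gives f = -19.894531, negative; keep [-6.25, -6]
t = -6.125 gives f = 5.1228, positive; keep [-6.25, -6.125]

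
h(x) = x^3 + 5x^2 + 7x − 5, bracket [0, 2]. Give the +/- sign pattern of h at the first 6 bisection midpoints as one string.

+-++++

x = 1 gives h = 8, positive; keep [0, 1]
x = 0.5 gives h = -0.125, negative; keep [0.5, 1]
x = 0.75 gives h = 3.484375, positive; keep [0.5, 0.75]
x = 0.625 gives h = 1.5723, positive; keep [0.5, 0.625]
x = 0.5625 gives h = 0.6975, positive; keep [0.5, 0.5625]
x = 0.53125 gives h = 0.2798, positive; keep [0.5, 0.53125]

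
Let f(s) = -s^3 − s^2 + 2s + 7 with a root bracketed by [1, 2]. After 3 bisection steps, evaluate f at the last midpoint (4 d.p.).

midpoint 1.5: f = 4.375 > 0 → [1.5, 2]
midpoint 1.75: f = 2.078125 > 0 → [1.75, 2]
midpoint 1.875: f = 0.642578 > 0 → [1.875, 2]

0.6426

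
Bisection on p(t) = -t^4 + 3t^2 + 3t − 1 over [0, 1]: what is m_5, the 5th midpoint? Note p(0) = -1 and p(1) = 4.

0.28125

midpoint 0.5: p = 1.1875 > 0 → [0, 0.5]
midpoint 0.25: p = -0.066406 < 0 → [0.25, 0.5]
midpoint 0.375: p = 0.5271 > 0 → [0.25, 0.375]
midpoint 0.3125: p = 0.2209 > 0 → [0.25, 0.3125]
midpoint 0.28125: p = 0.0748 > 0 → [0.25, 0.28125]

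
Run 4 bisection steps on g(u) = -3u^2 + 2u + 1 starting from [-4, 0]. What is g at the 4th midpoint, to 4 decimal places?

0.3125

midpoint -2: g = -15 < 0 → [-2, 0]
midpoint -1: g = -4 < 0 → [-1, 0]
midpoint -0.5: g = -0.75 < 0 → [-0.5, 0]
midpoint -0.25: g = 0.3125 > 0 → [-0.5, -0.25]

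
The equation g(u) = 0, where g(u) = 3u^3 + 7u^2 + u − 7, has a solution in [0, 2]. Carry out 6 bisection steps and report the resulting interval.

midpoint 1: g = 4 > 0 → [0, 1]
midpoint 0.5: g = -4.375 < 0 → [0.5, 1]
midpoint 0.75: g = -1.046875 < 0 → [0.75, 1]
midpoint 0.875: g = 1.2441 > 0 → [0.75, 0.875]
midpoint 0.8125: g = 0.0427 > 0 → [0.75, 0.8125]
midpoint 0.78125: g = -0.5158 < 0 → [0.78125, 0.8125]

[0.78125, 0.8125]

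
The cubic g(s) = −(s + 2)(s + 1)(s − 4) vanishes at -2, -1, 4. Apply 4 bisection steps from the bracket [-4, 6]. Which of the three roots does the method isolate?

4

midpoint 1: g = 18 > 0 → [1, 6]
midpoint 3.5: g = 12.375 > 0 → [3.5, 6]
midpoint 4.75: g = -29.109375 < 0 → [3.5, 4.75]
midpoint 4.125: g = -3.9238 < 0 → [3.5, 4.125]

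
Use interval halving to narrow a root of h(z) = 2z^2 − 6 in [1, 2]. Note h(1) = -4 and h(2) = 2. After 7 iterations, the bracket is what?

m = 1.5, h(m) = -1.5 (−); new bracket [1.5, 2]
m = 1.75, h(m) = 0.125 (+); new bracket [1.5, 1.75]
m = 1.625, h(m) = -0.71875 (−); new bracket [1.625, 1.75]
m = 1.6875, h(m) = -0.3047 (−); new bracket [1.6875, 1.75]
m = 1.71875, h(m) = -0.0918 (−); new bracket [1.71875, 1.75]
m = 1.734375, h(m) = 0.0161 (+); new bracket [1.71875, 1.734375]
m = 1.7265625, h(m) = -0.038 (−); new bracket [1.7265625, 1.734375]

[1.7265625, 1.734375]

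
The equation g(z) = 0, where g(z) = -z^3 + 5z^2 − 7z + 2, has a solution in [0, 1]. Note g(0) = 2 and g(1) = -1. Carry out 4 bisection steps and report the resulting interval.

midpoint 0.5: g = -0.375 < 0 → [0, 0.5]
midpoint 0.25: g = 0.546875 > 0 → [0.25, 0.5]
midpoint 0.375: g = 0.025391 > 0 → [0.375, 0.5]
midpoint 0.4375: g = -0.1892 < 0 → [0.375, 0.4375]

[0.375, 0.4375]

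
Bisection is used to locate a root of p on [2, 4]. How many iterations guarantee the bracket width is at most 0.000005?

Width after n steps is 2/2^n. Need 2^n ≥ 2/0.000005 = 400000.
2^18 = 262144 < 400000 ≤ 2^19 = 524288, so n = 19.

19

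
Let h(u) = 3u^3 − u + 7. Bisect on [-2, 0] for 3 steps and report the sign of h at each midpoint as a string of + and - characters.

h(-1) = 5 > 0, so the root lies in [-2, -1]
h(-1.5) = -1.625 < 0, so the root lies in [-1.5, -1]
h(-1.25) = 2.390625 > 0, so the root lies in [-1.5, -1.25]

+-+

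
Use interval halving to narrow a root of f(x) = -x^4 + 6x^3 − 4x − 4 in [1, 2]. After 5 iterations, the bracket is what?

[1.21875, 1.25]

f(1.5) = 5.1875 > 0, so the root lies in [1, 1.5]
f(1.25) = 0.277344 > 0, so the root lies in [1, 1.25]
f(1.125) = -1.558838 < 0, so the root lies in [1.125, 1.25]
f(1.1875) = -0.6912 < 0, so the root lies in [1.1875, 1.25]
f(1.21875) = -0.2196 < 0, so the root lies in [1.21875, 1.25]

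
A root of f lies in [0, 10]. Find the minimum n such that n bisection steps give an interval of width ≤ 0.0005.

Width after n steps is 10/2^n. Need 2^n ≥ 10/0.0005 = 20000.
2^14 = 16384 < 20000 ≤ 2^15 = 32768, so n = 15.

15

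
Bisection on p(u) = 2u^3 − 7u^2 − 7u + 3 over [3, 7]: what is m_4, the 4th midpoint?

4.25

m = 5, p(m) = 43 (+); new bracket [3, 5]
m = 4, p(m) = -9 (−); new bracket [4, 5]
m = 4.5, p(m) = 12 (+); new bracket [4, 4.5]
m = 4.25, p(m) = 0.3438 (+); new bracket [4, 4.25]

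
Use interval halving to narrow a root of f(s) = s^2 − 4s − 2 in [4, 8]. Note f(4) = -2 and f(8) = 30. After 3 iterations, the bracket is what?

s = 6 gives f = 10, positive; keep [4, 6]
s = 5 gives f = 3, positive; keep [4, 5]
s = 4.5 gives f = 0.25, positive; keep [4, 4.5]

[4, 4.5]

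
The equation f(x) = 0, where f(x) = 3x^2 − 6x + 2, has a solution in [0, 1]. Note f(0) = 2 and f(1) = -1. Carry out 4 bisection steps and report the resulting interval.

midpoint 0.5: f = -0.25 < 0 → [0, 0.5]
midpoint 0.25: f = 0.6875 > 0 → [0.25, 0.5]
midpoint 0.375: f = 0.171875 > 0 → [0.375, 0.5]
midpoint 0.4375: f = -0.0508 < 0 → [0.375, 0.4375]

[0.375, 0.4375]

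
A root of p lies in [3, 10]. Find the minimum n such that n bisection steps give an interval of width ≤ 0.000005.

Width after n steps is 7/2^n. Need 2^n ≥ 7/0.000005 = 1400000.
2^20 = 1048576 < 1400000 ≤ 2^21 = 2097152, so n = 21.

21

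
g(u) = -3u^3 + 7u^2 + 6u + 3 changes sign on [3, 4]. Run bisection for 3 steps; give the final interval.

[3, 3.125]

g(3.5) = -18.875 < 0, so the root lies in [3, 3.5]
g(3.25) = -6.546875 < 0, so the root lies in [3, 3.25]
g(3.125) = -1.443359 < 0, so the root lies in [3, 3.125]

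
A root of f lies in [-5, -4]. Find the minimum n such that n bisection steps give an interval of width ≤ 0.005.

8

Width after n steps is 1/2^n. Need 2^n ≥ 1/0.005 = 200.
2^7 = 128 < 200 ≤ 2^8 = 256, so n = 8.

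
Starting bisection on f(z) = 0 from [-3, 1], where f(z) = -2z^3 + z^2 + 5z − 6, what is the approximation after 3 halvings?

-1.5

z = -1 gives f = -8, negative; keep [-3, -1]
z = -2 gives f = 4, positive; keep [-2, -1]
z = -1.5 gives f = -4.5, negative; keep [-2, -1.5]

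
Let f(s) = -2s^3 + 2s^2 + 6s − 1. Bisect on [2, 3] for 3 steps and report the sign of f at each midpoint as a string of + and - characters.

--+

midpoint 2.5: f = -4.75 < 0 → [2, 2.5]
midpoint 2.25: f = -0.15625 < 0 → [2, 2.25]
midpoint 2.125: f = 1.589844 > 0 → [2.125, 2.25]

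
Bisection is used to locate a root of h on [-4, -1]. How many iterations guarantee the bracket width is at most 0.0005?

Width after n steps is 3/2^n. Need 2^n ≥ 3/0.0005 = 6000.
2^12 = 4096 < 6000 ≤ 2^13 = 8192, so n = 13.

13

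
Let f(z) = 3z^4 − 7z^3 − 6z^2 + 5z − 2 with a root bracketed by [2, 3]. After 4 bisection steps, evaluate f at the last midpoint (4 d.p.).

-3.4179

midpoint 2.5: f = -19.1875 < 0 → [2.5, 3]
midpoint 2.75: f = -7.628906 < 0 → [2.75, 3]
midpoint 2.875: f = 1.397217 > 0 → [2.75, 2.875]
midpoint 2.8125: f = -3.4179 < 0 → [2.8125, 2.875]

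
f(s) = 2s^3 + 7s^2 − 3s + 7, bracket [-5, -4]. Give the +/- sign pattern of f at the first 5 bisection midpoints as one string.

midpoint -4.5: f = -20 < 0 → [-4.5, -4]
midpoint -4.25: f = -7.34375 < 0 → [-4.25, -4]
midpoint -4.125: f = -1.894531 < 0 → [-4.125, -4]
midpoint -4.0625: f = 0.6206 > 0 → [-4.125, -4.0625]
midpoint -4.09375: f = -0.6198 < 0 → [-4.09375, -4.0625]

---+-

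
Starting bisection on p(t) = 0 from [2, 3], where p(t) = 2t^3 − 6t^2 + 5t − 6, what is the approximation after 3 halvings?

2.375

p(2.5) = 0.25 > 0, so the root lies in [2, 2.5]
p(2.25) = -2.34375 < 0, so the root lies in [2.25, 2.5]
p(2.375) = -1.175781 < 0, so the root lies in [2.375, 2.5]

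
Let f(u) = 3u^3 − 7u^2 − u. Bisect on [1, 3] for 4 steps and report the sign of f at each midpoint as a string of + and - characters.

-+--

f(2) = -6 < 0, so the root lies in [2, 3]
f(2.5) = 0.625 > 0, so the root lies in [2, 2.5]
f(2.25) = -3.515625 < 0, so the root lies in [2.25, 2.5]
f(2.375) = -1.6699 < 0, so the root lies in [2.375, 2.5]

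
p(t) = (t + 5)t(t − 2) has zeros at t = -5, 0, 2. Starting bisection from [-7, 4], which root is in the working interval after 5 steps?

m = -1.5, p(m) = 18.375 (+); new bracket [-7, -1.5]
m = -4.25, p(m) = 19.921875 (+); new bracket [-7, -4.25]
m = -5.625, p(m) = -26.806641 (−); new bracket [-5.625, -4.25]
m = -4.9375, p(m) = 2.1409 (+); new bracket [-5.625, -4.9375]
m = -5.28125, p(m) = -10.8152 (−); new bracket [-5.28125, -4.9375]

-5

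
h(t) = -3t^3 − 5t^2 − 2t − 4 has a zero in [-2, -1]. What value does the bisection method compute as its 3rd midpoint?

-1.625

t = -1.5 gives h = -2.125, negative; keep [-2, -1.5]
t = -1.75 gives h = 0.265625, positive; keep [-1.75, -1.5]
t = -1.625 gives h = -1.080078, negative; keep [-1.75, -1.625]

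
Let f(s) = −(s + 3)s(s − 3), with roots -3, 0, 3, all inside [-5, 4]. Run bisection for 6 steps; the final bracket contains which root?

-3

f(-0.5) = -4.375 < 0, so the root lies in [-5, -0.5]
f(-2.75) = -3.953125 < 0, so the root lies in [-5, -2.75]
f(-3.875) = 23.310547 > 0, so the root lies in [-3.875, -2.75]
f(-3.3125) = 6.5344 > 0, so the root lies in [-3.3125, -2.75]
f(-3.03125) = 0.5713 > 0, so the root lies in [-3.03125, -2.75]
f(-2.890625) = -1.8624 < 0, so the root lies in [-3.03125, -2.890625]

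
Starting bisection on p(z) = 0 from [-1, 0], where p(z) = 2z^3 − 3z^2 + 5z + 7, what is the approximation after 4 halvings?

-0.8125

p(-0.5) = 3.5 > 0, so the root lies in [-1, -0.5]
p(-0.75) = 0.71875 > 0, so the root lies in [-1, -0.75]
p(-0.875) = -1.011719 < 0, so the root lies in [-0.875, -0.75]
p(-0.8125) = -0.1157 < 0, so the root lies in [-0.8125, -0.75]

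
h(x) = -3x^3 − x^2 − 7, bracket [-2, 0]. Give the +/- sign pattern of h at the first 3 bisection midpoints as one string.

-+-

h(-1) = -5 < 0, so the root lies in [-2, -1]
h(-1.5) = 0.875 > 0, so the root lies in [-1.5, -1]
h(-1.25) = -2.703125 < 0, so the root lies in [-1.5, -1.25]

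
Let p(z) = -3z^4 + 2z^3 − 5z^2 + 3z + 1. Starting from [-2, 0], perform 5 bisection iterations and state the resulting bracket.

midpoint -1: p = -12 < 0 → [-1, 0]
midpoint -0.5: p = -2.1875 < 0 → [-0.5, 0]
midpoint -0.25: p = -0.105469 < 0 → [-0.25, 0]
midpoint -0.125: p = 0.5422 > 0 → [-0.25, -0.125]
midpoint -0.1875: p = 0.2448 > 0 → [-0.25, -0.1875]

[-0.25, -0.1875]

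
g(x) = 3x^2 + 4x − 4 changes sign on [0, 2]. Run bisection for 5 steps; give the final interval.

m = 1, g(m) = 3 (+); new bracket [0, 1]
m = 0.5, g(m) = -1.25 (−); new bracket [0.5, 1]
m = 0.75, g(m) = 0.6875 (+); new bracket [0.5, 0.75]
m = 0.625, g(m) = -0.3281 (−); new bracket [0.625, 0.75]
m = 0.6875, g(m) = 0.168 (+); new bracket [0.625, 0.6875]

[0.625, 0.6875]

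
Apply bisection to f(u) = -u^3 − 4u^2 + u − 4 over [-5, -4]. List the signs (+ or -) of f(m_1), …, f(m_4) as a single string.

+--+

f(-4.5) = 1.625 > 0, so the root lies in [-4.5, -4]
f(-4.25) = -3.734375 < 0, so the root lies in [-4.5, -4.25]
f(-4.375) = -1.197266 < 0, so the root lies in [-4.5, -4.375]
f(-4.4375) = 0.1775 > 0, so the root lies in [-4.4375, -4.375]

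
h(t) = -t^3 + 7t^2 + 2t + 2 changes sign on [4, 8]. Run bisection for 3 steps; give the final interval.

t = 6 gives h = 50, positive; keep [6, 8]
t = 7 gives h = 16, positive; keep [7, 8]
t = 7.5 gives h = -11.125, negative; keep [7, 7.5]

[7, 7.5]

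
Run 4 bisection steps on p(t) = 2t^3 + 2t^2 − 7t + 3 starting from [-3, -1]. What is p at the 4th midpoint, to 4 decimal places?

-1.0195

t = -2 gives p = 9, positive; keep [-3, -2]
t = -2.5 gives p = 1.75, positive; keep [-3, -2.5]
t = -2.75 gives p = -4.21875, negative; keep [-2.75, -2.5]
t = -2.625 gives p = -1.0195, negative; keep [-2.625, -2.5]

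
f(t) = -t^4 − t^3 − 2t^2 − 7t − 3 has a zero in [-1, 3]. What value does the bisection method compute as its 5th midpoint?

f(1) = -14 < 0, so the root lies in [-1, 1]
f(0) = -3 < 0, so the root lies in [-1, 0]
f(-0.5) = 0.0625 > 0, so the root lies in [-0.5, 0]
f(-0.25) = -1.3633 < 0, so the root lies in [-0.5, -0.25]
f(-0.375) = -0.6233 < 0, so the root lies in [-0.5, -0.375]

-0.375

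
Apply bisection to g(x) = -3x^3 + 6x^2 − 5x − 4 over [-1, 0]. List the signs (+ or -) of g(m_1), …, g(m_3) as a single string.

+--

g(-0.5) = 0.375 > 0, so the root lies in [-0.5, 0]
g(-0.25) = -2.328125 < 0, so the root lies in [-0.5, -0.25]
g(-0.375) = -1.123047 < 0, so the root lies in [-0.5, -0.375]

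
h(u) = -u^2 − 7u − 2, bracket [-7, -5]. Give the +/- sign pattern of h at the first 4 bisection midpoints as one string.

m = -6, h(m) = 4 (+); new bracket [-7, -6]
m = -6.5, h(m) = 1.25 (+); new bracket [-7, -6.5]
m = -6.75, h(m) = -0.3125 (−); new bracket [-6.75, -6.5]
m = -6.625, h(m) = 0.4844 (+); new bracket [-6.75, -6.625]

++-+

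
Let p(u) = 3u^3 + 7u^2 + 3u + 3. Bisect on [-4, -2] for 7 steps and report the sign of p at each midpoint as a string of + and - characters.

----+-+

p(-3) = -24 < 0, so the root lies in [-3, -2]
p(-2.5) = -7.625 < 0, so the root lies in [-2.5, -2]
p(-2.25) = -2.484375 < 0, so the root lies in [-2.25, -2]
p(-2.125) = -0.5527 < 0, so the root lies in [-2.125, -2]
p(-2.0625) = 0.2688 > 0, so the root lies in [-2.125, -2.0625]
p(-2.09375) = -0.1304 < 0, so the root lies in [-2.09375, -2.0625]
p(-2.078125) = 0.0721 > 0, so the root lies in [-2.09375, -2.078125]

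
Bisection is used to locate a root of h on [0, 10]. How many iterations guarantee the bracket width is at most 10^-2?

10

Width after n steps is 10/2^n. Need 2^n ≥ 10/10^-2 = 1000.
2^9 = 512 < 1000 ≤ 2^10 = 1024, so n = 10.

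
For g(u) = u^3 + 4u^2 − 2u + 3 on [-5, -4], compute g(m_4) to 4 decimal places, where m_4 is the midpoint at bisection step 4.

0.4158

midpoint -4.5: g = 1.875 > 0 → [-5, -4.5]
midpoint -4.75: g = -4.421875 < 0 → [-4.75, -4.5]
midpoint -4.625: g = -1.119141 < 0 → [-4.625, -4.5]
midpoint -4.5625: g = 0.4158 > 0 → [-4.625, -4.5625]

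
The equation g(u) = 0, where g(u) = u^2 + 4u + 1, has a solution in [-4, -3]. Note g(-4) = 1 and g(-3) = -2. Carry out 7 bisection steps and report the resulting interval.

midpoint -3.5: g = -0.75 < 0 → [-4, -3.5]
midpoint -3.75: g = 0.0625 > 0 → [-3.75, -3.5]
midpoint -3.625: g = -0.359375 < 0 → [-3.75, -3.625]
midpoint -3.6875: g = -0.1523 < 0 → [-3.75, -3.6875]
midpoint -3.71875: g = -0.0459 < 0 → [-3.75, -3.71875]
midpoint -3.734375: g = 0.0081 > 0 → [-3.734375, -3.71875]
midpoint -3.7265625: g = -0.019 < 0 → [-3.734375, -3.7265625]

[-3.734375, -3.7265625]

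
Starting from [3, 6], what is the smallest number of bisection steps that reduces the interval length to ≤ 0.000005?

20

Width after n steps is 3/2^n. Need 2^n ≥ 3/0.000005 = 600000.
2^19 = 524288 < 600000 ≤ 2^20 = 1048576, so n = 20.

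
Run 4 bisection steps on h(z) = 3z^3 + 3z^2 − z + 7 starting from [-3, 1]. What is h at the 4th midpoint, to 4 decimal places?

h(-1) = 8 > 0, so the root lies in [-3, -1]
h(-2) = -3 < 0, so the root lies in [-2, -1]
h(-1.5) = 5.125 > 0, so the root lies in [-2, -1.5]
h(-1.75) = 1.8594 > 0, so the root lies in [-2, -1.75]

1.8594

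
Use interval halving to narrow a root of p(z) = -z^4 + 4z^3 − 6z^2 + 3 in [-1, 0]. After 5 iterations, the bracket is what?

[-0.59375, -0.5625]

midpoint -0.5: p = 0.9375 > 0 → [-1, -0.5]
midpoint -0.75: p = -2.378906 < 0 → [-0.75, -0.5]
midpoint -0.625: p = -0.4729 < 0 → [-0.625, -0.5]
midpoint -0.5625: p = 0.2895 > 0 → [-0.625, -0.5625]
midpoint -0.59375: p = -0.0768 < 0 → [-0.59375, -0.5625]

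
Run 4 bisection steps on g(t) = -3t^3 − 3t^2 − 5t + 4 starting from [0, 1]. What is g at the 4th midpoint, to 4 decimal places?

-0.2957

t = 0.5 gives g = 0.375, positive; keep [0.5, 1]
t = 0.75 gives g = -2.703125, negative; keep [0.5, 0.75]
t = 0.625 gives g = -1.029297, negative; keep [0.5, 0.625]
t = 0.5625 gives g = -0.2957, negative; keep [0.5, 0.5625]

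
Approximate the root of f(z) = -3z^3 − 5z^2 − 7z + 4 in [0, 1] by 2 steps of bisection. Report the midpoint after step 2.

0.25

midpoint 0.5: f = -1.125 < 0 → [0, 0.5]
midpoint 0.25: f = 1.890625 > 0 → [0.25, 0.5]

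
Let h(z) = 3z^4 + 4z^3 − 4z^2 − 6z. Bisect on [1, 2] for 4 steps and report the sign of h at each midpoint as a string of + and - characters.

++--

z = 1.5 gives h = 10.6875, positive; keep [1, 1.5]
z = 1.25 gives h = 1.386719, positive; keep [1, 1.25]
z = 1.125 gives h = -1.311768, negative; keep [1.125, 1.25]
z = 1.1875 gives h = -0.1018, negative; keep [1.1875, 1.25]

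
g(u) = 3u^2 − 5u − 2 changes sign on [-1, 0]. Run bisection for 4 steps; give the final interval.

g(-0.5) = 1.25 > 0, so the root lies in [-0.5, 0]
g(-0.25) = -0.5625 < 0, so the root lies in [-0.5, -0.25]
g(-0.375) = 0.296875 > 0, so the root lies in [-0.375, -0.25]
g(-0.3125) = -0.1445 < 0, so the root lies in [-0.375, -0.3125]

[-0.375, -0.3125]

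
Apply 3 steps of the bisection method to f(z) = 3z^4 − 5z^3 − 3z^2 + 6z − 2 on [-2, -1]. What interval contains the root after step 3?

m = -1.5, f(m) = 14.3125 (+); new bracket [-1.5, -1]
m = -1.25, f(m) = 2.902344 (+); new bracket [-1.25, -1]
m = -1.125, f(m) = -0.622314 (−); new bracket [-1.25, -1.125]

[-1.25, -1.125]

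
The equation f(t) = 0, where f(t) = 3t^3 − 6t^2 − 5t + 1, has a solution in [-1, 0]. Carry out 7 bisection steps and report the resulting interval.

midpoint -0.5: f = 1.625 > 0 → [-1, -0.5]
midpoint -0.75: f = 0.109375 > 0 → [-1, -0.75]
midpoint -0.875: f = -1.228516 < 0 → [-0.875, -0.75]
midpoint -0.8125: f = -0.5076 < 0 → [-0.8125, -0.75]
midpoint -0.78125: f = -0.1864 < 0 → [-0.78125, -0.75]
midpoint -0.765625: f = -0.0354 < 0 → [-0.765625, -0.75]
midpoint -0.7578125: f = 0.0378 > 0 → [-0.765625, -0.7578125]

[-0.765625, -0.7578125]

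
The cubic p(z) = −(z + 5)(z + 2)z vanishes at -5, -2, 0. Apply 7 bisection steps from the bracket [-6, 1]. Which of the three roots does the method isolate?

-5

p(-2.5) = -3.125 < 0, so the root lies in [-6, -2.5]
p(-4.25) = -7.171875 < 0, so the root lies in [-6, -4.25]
p(-5.125) = 2.001953 > 0, so the root lies in [-5.125, -4.25]
p(-4.6875) = -3.9368 < 0, so the root lies in [-5.125, -4.6875]
p(-4.90625) = -1.3368 < 0, so the root lies in [-5.125, -4.90625]
p(-5.015625) = 0.2363 > 0, so the root lies in [-5.015625, -4.90625]
p(-4.9609375) = -0.5738 < 0, so the root lies in [-5.015625, -4.9609375]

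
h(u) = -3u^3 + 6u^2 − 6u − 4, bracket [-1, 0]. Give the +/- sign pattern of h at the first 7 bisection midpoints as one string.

midpoint -0.5: h = 0.875 > 0 → [-0.5, 0]
midpoint -0.25: h = -2.078125 < 0 → [-0.5, -0.25]
midpoint -0.375: h = -0.748047 < 0 → [-0.5, -0.375]
midpoint -0.4375: h = 0.0247 > 0 → [-0.4375, -0.375]
midpoint -0.40625: h = -0.3711 < 0 → [-0.4375, -0.40625]
midpoint -0.421875: h = -0.1756 < 0 → [-0.4375, -0.421875]
midpoint -0.4296875: h = -0.0761 < 0 → [-0.4375, -0.4296875]

+--+---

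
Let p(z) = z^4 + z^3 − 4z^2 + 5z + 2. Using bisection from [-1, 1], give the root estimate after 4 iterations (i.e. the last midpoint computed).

-0.375

p(0) = 2 > 0, so the root lies in [-1, 0]
p(-0.5) = -1.5625 < 0, so the root lies in [-0.5, 0]
p(-0.25) = 0.488281 > 0, so the root lies in [-0.5, -0.25]
p(-0.375) = -0.4705 < 0, so the root lies in [-0.375, -0.25]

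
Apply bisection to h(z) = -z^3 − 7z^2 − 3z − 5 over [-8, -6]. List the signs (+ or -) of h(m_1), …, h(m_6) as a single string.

+-+-+-

z = -7 gives h = 16, positive; keep [-7, -6]
z = -6.5 gives h = -6.625, negative; keep [-7, -6.5]
z = -6.75 gives h = 3.859375, positive; keep [-6.75, -6.5]
z = -6.625 gives h = -1.584, negative; keep [-6.75, -6.625]
z = -6.6875 gives h = 1.0867, positive; keep [-6.6875, -6.625]
z = -6.65625 gives h = -0.2613, negative; keep [-6.6875, -6.65625]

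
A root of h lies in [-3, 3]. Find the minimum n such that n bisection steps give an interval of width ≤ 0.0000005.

24

Width after n steps is 6/2^n. Need 2^n ≥ 6/0.0000005 = 12000000.
2^23 = 8388608 < 12000000 ≤ 2^24 = 16777216, so n = 24.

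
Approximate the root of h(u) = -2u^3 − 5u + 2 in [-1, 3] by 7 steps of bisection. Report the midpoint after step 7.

0.40625

u = 1 gives h = -5, negative; keep [-1, 1]
u = 0 gives h = 2, positive; keep [0, 1]
u = 0.5 gives h = -0.75, negative; keep [0, 0.5]
u = 0.25 gives h = 0.7188, positive; keep [0.25, 0.5]
u = 0.375 gives h = 0.0195, positive; keep [0.375, 0.5]
u = 0.4375 gives h = -0.355, negative; keep [0.375, 0.4375]
u = 0.40625 gives h = -0.1653, negative; keep [0.375, 0.40625]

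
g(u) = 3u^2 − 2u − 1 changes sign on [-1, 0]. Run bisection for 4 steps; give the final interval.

[-0.375, -0.3125]

m = -0.5, g(m) = 0.75 (+); new bracket [-0.5, 0]
m = -0.25, g(m) = -0.3125 (−); new bracket [-0.5, -0.25]
m = -0.375, g(m) = 0.171875 (+); new bracket [-0.375, -0.25]
m = -0.3125, g(m) = -0.082 (−); new bracket [-0.375, -0.3125]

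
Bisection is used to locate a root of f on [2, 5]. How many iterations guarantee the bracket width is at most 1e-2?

Width after n steps is 3/2^n. Need 2^n ≥ 3/1e-2 = 300.
2^8 = 256 < 300 ≤ 2^9 = 512, so n = 9.

9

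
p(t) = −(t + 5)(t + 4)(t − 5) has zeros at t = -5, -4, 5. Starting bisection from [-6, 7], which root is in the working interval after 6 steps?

5

midpoint 0.5: p = 111.375 > 0 → [0.5, 7]
midpoint 3.75: p = 84.765625 > 0 → [3.75, 7]
midpoint 5.375: p = -36.474609 < 0 → [3.75, 5.375]
midpoint 4.5625: p = 35.822 > 0 → [4.5625, 5.375]
midpoint 4.96875: p = 2.794 > 0 → [4.96875, 5.375]
midpoint 5.171875: p = -16.0351 < 0 → [4.96875, 5.171875]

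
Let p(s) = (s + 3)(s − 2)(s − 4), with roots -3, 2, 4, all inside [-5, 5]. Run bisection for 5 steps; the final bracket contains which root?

s = 0 gives p = 24, positive; keep [-5, 0]
s = -2.5 gives p = 14.625, positive; keep [-5, -2.5]
s = -3.75 gives p = -33.421875, negative; keep [-3.75, -2.5]
s = -3.125 gives p = -4.5645, negative; keep [-3.125, -2.5]
s = -2.8125 gives p = 6.1472, positive; keep [-3.125, -2.8125]

-3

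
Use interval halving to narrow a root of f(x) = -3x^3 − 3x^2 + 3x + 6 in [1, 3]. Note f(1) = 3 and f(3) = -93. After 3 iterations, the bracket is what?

[1, 1.25]

f(2) = -24 < 0, so the root lies in [1, 2]
f(1.5) = -6.375 < 0, so the root lies in [1, 1.5]
f(1.25) = -0.796875 < 0, so the root lies in [1, 1.25]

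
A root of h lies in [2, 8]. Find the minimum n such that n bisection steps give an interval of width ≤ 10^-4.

16

Width after n steps is 6/2^n. Need 2^n ≥ 6/10^-4 = 60000.
2^15 = 32768 < 60000 ≤ 2^16 = 65536, so n = 16.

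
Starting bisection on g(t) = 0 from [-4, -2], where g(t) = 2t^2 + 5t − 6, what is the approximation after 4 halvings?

-3.375

midpoint -3: g = -3 < 0 → [-4, -3]
midpoint -3.5: g = 1 > 0 → [-3.5, -3]
midpoint -3.25: g = -1.125 < 0 → [-3.5, -3.25]
midpoint -3.375: g = -0.0938 < 0 → [-3.5, -3.375]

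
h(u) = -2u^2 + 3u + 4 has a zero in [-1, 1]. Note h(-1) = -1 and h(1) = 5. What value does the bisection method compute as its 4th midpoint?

u = 0 gives h = 4, positive; keep [-1, 0]
u = -0.5 gives h = 2, positive; keep [-1, -0.5]
u = -0.75 gives h = 0.625, positive; keep [-1, -0.75]
u = -0.875 gives h = -0.1562, negative; keep [-0.875, -0.75]

-0.875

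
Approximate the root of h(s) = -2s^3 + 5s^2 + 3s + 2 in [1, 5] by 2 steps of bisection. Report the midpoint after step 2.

h(3) = 2 > 0, so the root lies in [3, 5]
h(4) = -34 < 0, so the root lies in [3, 4]

4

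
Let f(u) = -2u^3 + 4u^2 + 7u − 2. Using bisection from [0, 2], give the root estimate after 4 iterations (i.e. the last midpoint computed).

u = 1 gives f = 7, positive; keep [0, 1]
u = 0.5 gives f = 2.25, positive; keep [0, 0.5]
u = 0.25 gives f = -0.03125, negative; keep [0.25, 0.5]
u = 0.375 gives f = 1.082, positive; keep [0.25, 0.375]

0.375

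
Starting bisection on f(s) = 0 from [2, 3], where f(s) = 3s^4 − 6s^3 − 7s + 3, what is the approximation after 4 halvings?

m = 2.5, f(m) = 8.9375 (+); new bracket [2, 2.5]
m = 2.25, f(m) = -4.207031 (−); new bracket [2.25, 2.5]
m = 2.375, f(m) = 1.446045 (+); new bracket [2.25, 2.375]
m = 2.3125, f(m) = -1.5939 (−); new bracket [2.3125, 2.375]

2.3125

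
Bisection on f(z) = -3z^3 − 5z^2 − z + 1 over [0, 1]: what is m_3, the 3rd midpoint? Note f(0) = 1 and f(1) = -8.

0.375

m = 0.5, f(m) = -1.125 (−); new bracket [0, 0.5]
m = 0.25, f(m) = 0.390625 (+); new bracket [0.25, 0.5]
m = 0.375, f(m) = -0.236328 (−); new bracket [0.25, 0.375]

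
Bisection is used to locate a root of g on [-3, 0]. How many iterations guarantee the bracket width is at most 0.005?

Width after n steps is 3/2^n. Need 2^n ≥ 3/0.005 = 600.
2^9 = 512 < 600 ≤ 2^10 = 1024, so n = 10.

10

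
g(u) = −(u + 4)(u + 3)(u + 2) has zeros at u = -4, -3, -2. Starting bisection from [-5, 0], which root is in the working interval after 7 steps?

u = -2.5 gives g = 0.375, positive; keep [-2.5, 0]
u = -1.25 gives g = -3.609375, negative; keep [-2.5, -1.25]
u = -1.875 gives g = -0.298828, negative; keep [-2.5, -1.875]
u = -2.1875 gives g = 0.2761, positive; keep [-2.1875, -1.875]
u = -2.03125 gives g = 0.0596, positive; keep [-2.03125, -1.875]
u = -1.953125 gives g = -0.1004, negative; keep [-2.03125, -1.953125]
u = -1.9921875 gives g = -0.0158, negative; keep [-2.03125, -1.9921875]

-2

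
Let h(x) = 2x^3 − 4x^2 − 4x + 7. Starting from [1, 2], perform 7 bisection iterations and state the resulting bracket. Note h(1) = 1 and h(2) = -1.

h(1.5) = -1.25 < 0, so the root lies in [1, 1.5]
h(1.25) = -0.34375 < 0, so the root lies in [1, 1.25]
h(1.125) = 0.285156 > 0, so the root lies in [1.125, 1.25]
h(1.1875) = -0.0415 < 0, so the root lies in [1.125, 1.1875]
h(1.15625) = 0.119 > 0, so the root lies in [1.15625, 1.1875]
h(1.171875) = 0.038 > 0, so the root lies in [1.171875, 1.1875]
h(1.1796875) = -0.0019 < 0, so the root lies in [1.171875, 1.1796875]

[1.171875, 1.1796875]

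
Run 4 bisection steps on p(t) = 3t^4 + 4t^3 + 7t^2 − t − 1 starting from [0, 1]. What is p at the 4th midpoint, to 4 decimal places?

0.3472

midpoint 0.5: p = 0.9375 > 0 → [0, 0.5]
midpoint 0.25: p = -0.738281 < 0 → [0.25, 0.5]
midpoint 0.375: p = -0.120361 < 0 → [0.375, 0.5]
midpoint 0.4375: p = 0.3472 > 0 → [0.375, 0.4375]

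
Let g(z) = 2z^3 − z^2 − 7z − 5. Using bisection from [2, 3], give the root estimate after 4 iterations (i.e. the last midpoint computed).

2.4375

z = 2.5 gives g = 2.5, positive; keep [2, 2.5]
z = 2.25 gives g = -3.03125, negative; keep [2.25, 2.5]
z = 2.375 gives g = -0.472656, negative; keep [2.375, 2.5]
z = 2.4375 gives g = 0.9604, positive; keep [2.375, 2.4375]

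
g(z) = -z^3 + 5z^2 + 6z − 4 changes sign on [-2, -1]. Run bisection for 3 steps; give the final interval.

m = -1.5, g(m) = 1.625 (+); new bracket [-1.5, -1]
m = -1.25, g(m) = -1.734375 (−); new bracket [-1.5, -1.25]
m = -1.375, g(m) = -0.197266 (−); new bracket [-1.5, -1.375]

[-1.5, -1.375]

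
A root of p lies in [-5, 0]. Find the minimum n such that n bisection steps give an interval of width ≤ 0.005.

10

Width after n steps is 5/2^n. Need 2^n ≥ 5/0.005 = 1000.
2^9 = 512 < 1000 ≤ 2^10 = 1024, so n = 10.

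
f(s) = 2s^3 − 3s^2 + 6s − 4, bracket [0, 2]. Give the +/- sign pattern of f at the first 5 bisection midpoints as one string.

+--+-

midpoint 1: f = 1 > 0 → [0, 1]
midpoint 0.5: f = -1.5 < 0 → [0.5, 1]
midpoint 0.75: f = -0.34375 < 0 → [0.75, 1]
midpoint 0.875: f = 0.293 > 0 → [0.75, 0.875]
midpoint 0.8125: f = -0.0327 < 0 → [0.8125, 0.875]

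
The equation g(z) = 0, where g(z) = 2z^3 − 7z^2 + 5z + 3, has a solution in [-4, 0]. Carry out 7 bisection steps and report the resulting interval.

g(-2) = -51 < 0, so the root lies in [-2, 0]
g(-1) = -11 < 0, so the root lies in [-1, 0]
g(-0.5) = -1.5 < 0, so the root lies in [-0.5, 0]
g(-0.25) = 1.2812 > 0, so the root lies in [-0.5, -0.25]
g(-0.375) = 0.0352 > 0, so the root lies in [-0.5, -0.375]
g(-0.4375) = -0.6948 < 0, so the root lies in [-0.4375, -0.375]
g(-0.40625) = -0.3206 < 0, so the root lies in [-0.40625, -0.375]

[-0.40625, -0.375]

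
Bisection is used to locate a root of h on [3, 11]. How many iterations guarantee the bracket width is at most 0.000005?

21

Width after n steps is 8/2^n. Need 2^n ≥ 8/0.000005 = 1600000.
2^20 = 1048576 < 1600000 ≤ 2^21 = 2097152, so n = 21.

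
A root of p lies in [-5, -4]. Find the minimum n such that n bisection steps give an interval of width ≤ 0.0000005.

21

Width after n steps is 1/2^n. Need 2^n ≥ 1/0.0000005 = 2000000.
2^20 = 1048576 < 2000000 ≤ 2^21 = 2097152, so n = 21.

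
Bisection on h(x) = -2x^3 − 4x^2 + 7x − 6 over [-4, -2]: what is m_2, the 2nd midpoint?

h(-3) = -9 < 0, so the root lies in [-4, -3]
h(-3.5) = 6.25 > 0, so the root lies in [-3.5, -3]

-3.5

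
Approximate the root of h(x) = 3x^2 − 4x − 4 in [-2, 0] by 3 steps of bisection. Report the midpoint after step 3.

midpoint -1: h = 3 > 0 → [-1, 0]
midpoint -0.5: h = -1.25 < 0 → [-1, -0.5]
midpoint -0.75: h = 0.6875 > 0 → [-0.75, -0.5]

-0.75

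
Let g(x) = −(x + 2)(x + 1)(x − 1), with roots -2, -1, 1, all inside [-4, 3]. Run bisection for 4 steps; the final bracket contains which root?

g(-0.5) = 1.125 > 0, so the root lies in [-0.5, 3]
g(1.25) = -1.828125 < 0, so the root lies in [-0.5, 1.25]
g(0.375) = 2.041016 > 0, so the root lies in [0.375, 1.25]
g(0.8125) = 0.9558 > 0, so the root lies in [0.8125, 1.25]

1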